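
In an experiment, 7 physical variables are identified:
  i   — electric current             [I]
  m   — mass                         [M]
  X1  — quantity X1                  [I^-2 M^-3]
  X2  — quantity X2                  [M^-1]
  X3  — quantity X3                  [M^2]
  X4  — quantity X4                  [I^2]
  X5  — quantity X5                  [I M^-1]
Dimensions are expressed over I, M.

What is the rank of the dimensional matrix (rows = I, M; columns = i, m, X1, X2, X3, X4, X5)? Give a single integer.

2

Exponent matrix [I,M] × [i,m,X1,X2,X3,X4,X5]:
  I: [ 1  0 -2  0  0  2  1]
  M: [ 0  1 -3 -1  2  0 -1]
Row reduction gives pivot columns i,m; rank = 2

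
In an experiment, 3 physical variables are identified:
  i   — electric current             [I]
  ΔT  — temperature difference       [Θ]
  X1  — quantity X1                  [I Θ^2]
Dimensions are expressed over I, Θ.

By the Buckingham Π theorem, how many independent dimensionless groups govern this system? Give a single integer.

1

Exponent matrix [I,Θ] × [i,ΔT,X1]:
  I: [ 1  0  1]
  Θ: [ 0  1  2]
RREF → pivots at {i,ΔT} ⇒ r = 2
3 vars − rank 2 = 1 Π group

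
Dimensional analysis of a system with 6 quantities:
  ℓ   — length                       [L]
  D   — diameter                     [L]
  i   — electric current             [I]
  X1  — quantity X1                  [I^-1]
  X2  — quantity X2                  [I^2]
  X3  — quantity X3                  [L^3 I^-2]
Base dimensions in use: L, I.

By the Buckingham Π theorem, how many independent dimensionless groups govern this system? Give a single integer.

4

Exponent matrix [L,I] × [ℓ,D,i,X1,X2,X3]:
  L: [ 1  1  0  0  0  3]
  I: [ 0  0  1 -1  2 -2]
Row reduction gives pivot columns ℓ,i; rank = 2
n=6, r=2 ⇒ 4 dimensionless groups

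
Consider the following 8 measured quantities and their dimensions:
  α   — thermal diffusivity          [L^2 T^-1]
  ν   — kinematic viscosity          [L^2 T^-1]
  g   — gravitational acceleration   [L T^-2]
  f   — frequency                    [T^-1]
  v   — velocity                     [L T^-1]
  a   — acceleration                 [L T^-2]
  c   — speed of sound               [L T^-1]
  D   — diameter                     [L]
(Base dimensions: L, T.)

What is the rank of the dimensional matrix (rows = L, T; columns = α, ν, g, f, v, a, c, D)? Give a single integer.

2

Dimensional matrix (L×T by α×ν×g×f×v×a×c×D):
  L: [ 2  2  1  0  1  1  1  1]
  T: [-1 -1 -2 -1 -1 -2 -1  0]
Row reduction gives pivot columns α,g; rank = 2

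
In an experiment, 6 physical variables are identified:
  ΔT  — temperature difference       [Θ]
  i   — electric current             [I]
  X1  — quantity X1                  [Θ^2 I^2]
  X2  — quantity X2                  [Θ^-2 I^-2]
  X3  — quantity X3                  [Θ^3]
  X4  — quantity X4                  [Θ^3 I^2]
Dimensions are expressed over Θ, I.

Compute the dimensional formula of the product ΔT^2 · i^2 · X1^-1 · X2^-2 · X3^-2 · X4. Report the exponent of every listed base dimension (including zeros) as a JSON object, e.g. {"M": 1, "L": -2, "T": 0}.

Dimensional matrix (Θ×I by ΔT×i×X1×X2×X3×X4):
  Θ: [ 1  0  2 -2  3  3]
  I: [ 0  1  2 -2  0  2]
  [Θ]: (2)·1+(2)·0+(-1)·2+(-2)·-2+(-2)·3+(1)·3 = 1
  [I]: (2)·0+(2)·1+(-1)·2+(-2)·-2+(-2)·0+(1)·2 = 6
⇒ Θ I^6

{"Θ": 1, "I": 6}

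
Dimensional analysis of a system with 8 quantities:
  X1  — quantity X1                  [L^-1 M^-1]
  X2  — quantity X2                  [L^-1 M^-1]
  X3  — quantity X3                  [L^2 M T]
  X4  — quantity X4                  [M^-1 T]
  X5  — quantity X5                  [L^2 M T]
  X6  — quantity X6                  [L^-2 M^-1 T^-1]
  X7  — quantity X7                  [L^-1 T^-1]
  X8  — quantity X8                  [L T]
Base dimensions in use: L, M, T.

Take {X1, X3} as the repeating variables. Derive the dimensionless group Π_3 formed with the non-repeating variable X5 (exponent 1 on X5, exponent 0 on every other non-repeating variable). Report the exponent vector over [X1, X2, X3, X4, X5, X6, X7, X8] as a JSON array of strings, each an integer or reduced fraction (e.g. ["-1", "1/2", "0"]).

Dimensional matrix (L×M×T by X1×X2×X3×X4×X5×X6×X7×X8):
  L: [-1 -1  2  0  2 -2 -1  1]
  M: [-1 -1  1 -1  1 -1  0  0]
  T: [ 0  0  1  1  1 -1 -1  1]
Row reduction gives pivot columns X1,X3; rank = 2
Pivot set = {X1,X3}, free = {X2,X4,X5,X6,X7,X8}
RREF:
  r0: [   1    1    0    2    0    0   -1    1]
  r1: [   0    0    1    1    1   -1   -1    1]
  r2: [   0    0    0    0    0    0    0    0]
Fix exponent of X5 at 1, X2 at 0, X4 at 0, X6 at 0, X7 at 0, X8 at 0; solve each RREF row for its pivot's exponent:
  r0: exp(X1) + (0)·1 = 0 ⇒ exp(X1) = 0
  r1: exp(X3) + (1)·1 = 0 ⇒ exp(X3) = -1
Π_3 = X3^-1 · X5

["0", "0", "-1", "0", "1", "0", "0", "0"]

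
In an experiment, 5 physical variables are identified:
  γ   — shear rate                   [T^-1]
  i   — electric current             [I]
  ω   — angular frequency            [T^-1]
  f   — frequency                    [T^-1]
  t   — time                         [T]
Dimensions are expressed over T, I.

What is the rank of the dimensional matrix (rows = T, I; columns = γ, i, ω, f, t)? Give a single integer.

2

Dimensional matrix (T×I by γ×i×ω×f×t):
  T: [-1  0 -1 -1  1]
  I: [ 0  1  0  0  0]
RREF → pivots at {γ,i} ⇒ r = 2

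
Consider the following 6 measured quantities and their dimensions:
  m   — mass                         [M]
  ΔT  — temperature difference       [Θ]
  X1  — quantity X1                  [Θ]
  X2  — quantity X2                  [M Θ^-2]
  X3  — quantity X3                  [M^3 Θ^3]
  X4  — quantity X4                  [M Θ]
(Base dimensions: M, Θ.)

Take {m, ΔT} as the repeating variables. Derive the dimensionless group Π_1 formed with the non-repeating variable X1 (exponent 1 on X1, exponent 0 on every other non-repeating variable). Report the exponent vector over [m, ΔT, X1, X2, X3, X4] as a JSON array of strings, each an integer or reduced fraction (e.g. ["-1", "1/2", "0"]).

["0", "-1", "1", "0", "0", "0"]

Dimensional matrix (M×Θ by m×ΔT×X1×X2×X3×X4):
  M: [ 1  0  0  1  3  1]
  Θ: [ 0  1  1 -2  3  1]
RREF → pivots at {m,ΔT} ⇒ r = 2
Pivot set = {m,ΔT}, free = {X1,X2,X3,X4}
RREF:
  r0: [   1    0    0    1    3    1]
  r1: [   0    1    1   -2    3    1]
Fix exponent of X1 at 1, X2 at 0, X3 at 0, X4 at 0; solve each RREF row for its pivot's exponent:
  r0: exp(m) + (0)·1 = 0 ⇒ exp(m) = 0
  r1: exp(ΔT) + (1)·1 = 0 ⇒ exp(ΔT) = -1
Π_1 = ΔT^-1 · X1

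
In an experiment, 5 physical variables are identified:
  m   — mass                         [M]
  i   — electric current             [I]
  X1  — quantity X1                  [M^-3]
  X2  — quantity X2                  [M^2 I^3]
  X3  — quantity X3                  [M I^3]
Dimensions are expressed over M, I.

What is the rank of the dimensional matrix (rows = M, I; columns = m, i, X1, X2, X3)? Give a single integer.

Write exponents as rows M,I / cols m,i,X1,X2,X3:
  M: [ 1  0 -3  2  1]
  I: [ 0  1  0  3  3]
RREF → pivots at {m,i} ⇒ r = 2

2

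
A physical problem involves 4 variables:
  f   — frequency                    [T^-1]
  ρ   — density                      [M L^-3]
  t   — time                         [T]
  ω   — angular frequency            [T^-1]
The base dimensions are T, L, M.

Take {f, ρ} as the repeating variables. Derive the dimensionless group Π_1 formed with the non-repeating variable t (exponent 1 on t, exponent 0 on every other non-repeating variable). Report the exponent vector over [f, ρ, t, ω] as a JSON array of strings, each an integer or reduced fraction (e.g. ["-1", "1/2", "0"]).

["1", "0", "1", "0"]

Exponent matrix [T,L,M] × [f,ρ,t,ω]:
  T: [-1  0  1 -1]
  L: [ 0 -3  0  0]
  M: [ 0  1  0  0]
Row reduction gives pivot columns f,ρ; rank = 2
Pivot set = {f,ρ}, free = {t,ω}
RREF:
  r0: [   1    0   -1    1]
  r1: [   0    1    0    0]
  r2: [   0    0    0    0]
Fix exponent of t at 1, ω at 0; solve each RREF row for its pivot's exponent:
  r0: exp(f) + (-1)·1 = 0 ⇒ exp(f) = 1
  r1: exp(ρ) + (0)·1 = 0 ⇒ exp(ρ) = 0
Π_1 = f · t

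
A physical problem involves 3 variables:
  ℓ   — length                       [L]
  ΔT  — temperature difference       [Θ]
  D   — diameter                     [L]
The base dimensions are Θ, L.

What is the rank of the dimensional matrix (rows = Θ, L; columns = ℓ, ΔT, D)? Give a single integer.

Dimensional matrix (Θ×L by ℓ×ΔT×D):
  Θ: [ 0  1  0]
  L: [ 1  0  1]
RREF → pivots at {ℓ,ΔT} ⇒ r = 2

2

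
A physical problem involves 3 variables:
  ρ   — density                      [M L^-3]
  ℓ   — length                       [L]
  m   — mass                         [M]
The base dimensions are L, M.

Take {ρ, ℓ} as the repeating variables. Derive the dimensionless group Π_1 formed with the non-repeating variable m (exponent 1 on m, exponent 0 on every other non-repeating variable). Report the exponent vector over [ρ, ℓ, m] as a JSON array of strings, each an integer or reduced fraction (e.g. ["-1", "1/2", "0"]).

Dimensional matrix (L×M by ρ×ℓ×m):
  L: [-3  1  0]
  M: [ 1  0  1]
Row reduction gives pivot columns ρ,ℓ; rank = 2
Pivot set = {ρ,ℓ}, free = {m}
RREF:
  r0: [   1    0    1]
  r1: [   0    1    3]
Fix exponent of m at 1; solve each RREF row for its pivot's exponent:
  r0: exp(ρ) + (1)·1 = 0 ⇒ exp(ρ) = -1
  r1: exp(ℓ) + (3)·1 = 0 ⇒ exp(ℓ) = -3
Π_1 = ρ^-1 · ℓ^-3 · m

["-1", "-3", "1"]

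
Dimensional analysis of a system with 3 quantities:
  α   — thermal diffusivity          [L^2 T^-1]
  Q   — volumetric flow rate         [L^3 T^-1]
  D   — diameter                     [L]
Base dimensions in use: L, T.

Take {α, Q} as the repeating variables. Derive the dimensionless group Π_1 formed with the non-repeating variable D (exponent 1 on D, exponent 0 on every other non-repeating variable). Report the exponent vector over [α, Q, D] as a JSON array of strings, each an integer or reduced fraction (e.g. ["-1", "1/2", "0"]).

Exponent matrix [L,T] × [α,Q,D]:
  L: [ 2  3  1]
  T: [-1 -1  0]
Row reduction gives pivot columns α,Q; rank = 2
Repeat: α,Q; free: D
RREF:
  r0: [   1    0   -1]
  r1: [   0    1    1]
Fix exponent of D at 1; solve each RREF row for its pivot's exponent:
  r0: exp(α) + (-1)·1 = 0 ⇒ exp(α) = 1
  r1: exp(Q) + (1)·1 = 0 ⇒ exp(Q) = -1
Π_1 = α · Q^-1 · D

["1", "-1", "1"]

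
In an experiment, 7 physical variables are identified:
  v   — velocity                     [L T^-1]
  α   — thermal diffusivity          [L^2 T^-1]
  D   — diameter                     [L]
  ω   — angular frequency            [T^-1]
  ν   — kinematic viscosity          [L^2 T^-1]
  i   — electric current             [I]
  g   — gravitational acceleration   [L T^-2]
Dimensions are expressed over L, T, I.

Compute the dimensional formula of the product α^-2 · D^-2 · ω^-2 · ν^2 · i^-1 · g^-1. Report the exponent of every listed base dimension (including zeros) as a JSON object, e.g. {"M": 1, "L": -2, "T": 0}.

{"L": -3, "T": 4, "I": -1}

Dimensional matrix (L×T×I by v×α×D×ω×ν×i×g):
  L: [ 1  2  1  0  2  0  1]
  T: [-1 -1  0 -1 -1  0 -2]
  I: [ 0  0  0  0  0  1  0]
  [L]: (-2)·2+(-2)·1+(-2)·0+(2)·2+(-1)·0+(-1)·1 = -3
  [T]: (-2)·-1+(-2)·0+(-2)·-1+(2)·-1+(-1)·0+(-1)·-2 = 4
  [I]: (-2)·0+(-2)·0+(-2)·0+(2)·0+(-1)·1+(-1)·0 = -1
⇒ L^-3 T^4 I^-1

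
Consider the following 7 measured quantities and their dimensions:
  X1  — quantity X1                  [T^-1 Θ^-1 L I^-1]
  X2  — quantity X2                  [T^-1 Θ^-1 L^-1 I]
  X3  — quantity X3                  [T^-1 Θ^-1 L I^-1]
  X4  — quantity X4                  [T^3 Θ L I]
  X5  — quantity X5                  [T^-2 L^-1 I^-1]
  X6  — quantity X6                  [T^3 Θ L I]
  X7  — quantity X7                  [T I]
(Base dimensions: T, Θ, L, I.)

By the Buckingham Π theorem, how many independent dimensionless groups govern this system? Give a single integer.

Dimensional matrix (T×Θ×L×I by X1×X2×X3×X4×X5×X6×X7):
  T: [-1 -1 -1  3 -2  3  1]
  Θ: [-1 -1 -1  1  0  1  0]
  L: [ 1 -1  1  1 -1  1  0]
  I: [-1  1 -1  1 -1  1  1]
RREF → pivots at {X1,X2,X4} ⇒ r = 3
Π count = n − r = 7 − 3 = 4

4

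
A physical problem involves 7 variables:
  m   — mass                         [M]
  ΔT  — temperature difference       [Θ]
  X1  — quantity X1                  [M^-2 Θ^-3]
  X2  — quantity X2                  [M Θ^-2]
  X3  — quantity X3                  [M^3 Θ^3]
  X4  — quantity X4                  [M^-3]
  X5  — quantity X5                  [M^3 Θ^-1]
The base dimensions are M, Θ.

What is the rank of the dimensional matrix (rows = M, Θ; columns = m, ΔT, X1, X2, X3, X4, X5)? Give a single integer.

Dimensional matrix (M×Θ by m×ΔT×X1×X2×X3×X4×X5):
  M: [ 1  0 -2  1  3 -3  3]
  Θ: [ 0  1 -3 -2  3  0 -1]
Row reduction gives pivot columns m,ΔT; rank = 2

2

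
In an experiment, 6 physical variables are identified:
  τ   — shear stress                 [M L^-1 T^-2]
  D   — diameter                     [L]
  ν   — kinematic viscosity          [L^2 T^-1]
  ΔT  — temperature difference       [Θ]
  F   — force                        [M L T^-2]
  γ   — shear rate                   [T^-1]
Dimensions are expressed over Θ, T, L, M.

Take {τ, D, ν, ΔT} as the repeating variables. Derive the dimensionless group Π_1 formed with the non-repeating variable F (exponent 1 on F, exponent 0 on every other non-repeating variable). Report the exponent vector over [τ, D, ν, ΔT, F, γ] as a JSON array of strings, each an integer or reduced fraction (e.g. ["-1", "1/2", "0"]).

Dimensional matrix (Θ×T×L×M by τ×D×ν×ΔT×F×γ):
  Θ: [ 0  0  0  1  0  0]
  T: [-2  0 -1  0 -2 -1]
  L: [-1  1  2  0  1  0]
  M: [ 1  0  0  0  1  0]
Echelon form has 4 nonzero rows (pivots: τ,D,ν,ΔT)
Pivot set = {τ,D,ν,ΔT}, free = {F,γ}
RREF:
  r0: [   1    0    0    0    1    0]
  r1: [   0    1    0    0    2   -2]
  r2: [   0    0    1    0    0    1]
  r3: [   0    0    0    1    0    0]
Fix exponent of F at 1, γ at 0; solve each RREF row for its pivot's exponent:
  r0: exp(τ) + (1)·1 = 0 ⇒ exp(τ) = -1
  r1: exp(D) + (2)·1 = 0 ⇒ exp(D) = -2
  r2: exp(ν) + (0)·1 = 0 ⇒ exp(ν) = 0
  r3: exp(ΔT) + (0)·1 = 0 ⇒ exp(ΔT) = 0
Π_1 = τ^-1 · D^-2 · F

["-1", "-2", "0", "0", "1", "0"]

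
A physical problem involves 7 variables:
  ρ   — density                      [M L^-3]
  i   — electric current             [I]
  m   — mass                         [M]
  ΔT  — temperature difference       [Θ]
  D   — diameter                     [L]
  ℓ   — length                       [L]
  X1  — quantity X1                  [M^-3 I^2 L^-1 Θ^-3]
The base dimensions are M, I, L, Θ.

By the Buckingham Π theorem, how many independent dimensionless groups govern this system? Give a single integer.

3

Dimensional matrix (M×I×L×Θ by ρ×i×m×ΔT×D×ℓ×X1):
  M: [ 1  0  1  0  0  0 -3]
  I: [ 0  1  0  0  0  0  2]
  L: [-3  0  0  0  1  1 -1]
  Θ: [ 0  0  0  1  0  0 -3]
RREF → pivots at {ρ,i,m,ΔT} ⇒ r = 4
7 vars − rank 4 = 3 Π groups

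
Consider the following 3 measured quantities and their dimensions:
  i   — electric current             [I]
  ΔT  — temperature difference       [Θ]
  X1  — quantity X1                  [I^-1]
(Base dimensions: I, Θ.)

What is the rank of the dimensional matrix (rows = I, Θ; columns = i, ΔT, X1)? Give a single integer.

Exponent matrix [I,Θ] × [i,ΔT,X1]:
  I: [ 1  0 -1]
  Θ: [ 0  1  0]
Row reduction gives pivot columns i,ΔT; rank = 2

2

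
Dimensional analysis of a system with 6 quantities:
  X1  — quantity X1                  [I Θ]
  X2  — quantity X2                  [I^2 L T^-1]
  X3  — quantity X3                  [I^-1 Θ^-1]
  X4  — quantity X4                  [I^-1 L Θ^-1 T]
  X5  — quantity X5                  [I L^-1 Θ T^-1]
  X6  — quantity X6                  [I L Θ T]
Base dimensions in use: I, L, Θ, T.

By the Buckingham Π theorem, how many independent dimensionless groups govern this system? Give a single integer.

3

Dimensional matrix (I×L×Θ×T by X1×X2×X3×X4×X5×X6):
  I: [ 1  2 -1 -1  1  1]
  L: [ 0  1  0  1 -1  1]
  Θ: [ 1  0 -1 -1  1  1]
  T: [ 0 -1  0  1 -1  1]
Echelon form has 3 nonzero rows (pivots: X1,X2,X4)
6 vars − rank 3 = 3 Π groups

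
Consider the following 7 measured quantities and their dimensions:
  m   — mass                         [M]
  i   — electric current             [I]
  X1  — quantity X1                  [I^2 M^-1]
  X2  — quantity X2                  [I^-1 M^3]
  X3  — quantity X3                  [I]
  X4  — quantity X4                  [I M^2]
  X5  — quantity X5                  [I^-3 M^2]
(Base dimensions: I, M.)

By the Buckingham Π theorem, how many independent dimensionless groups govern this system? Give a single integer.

Write exponents as rows I,M / cols m,i,X1,X2,X3,X4,X5:
  I: [ 0  1  2 -1  1  1 -3]
  M: [ 1  0 -1  3  0  2  2]
RREF → pivots at {m,i} ⇒ r = 2
Π count = n − r = 7 − 2 = 5

5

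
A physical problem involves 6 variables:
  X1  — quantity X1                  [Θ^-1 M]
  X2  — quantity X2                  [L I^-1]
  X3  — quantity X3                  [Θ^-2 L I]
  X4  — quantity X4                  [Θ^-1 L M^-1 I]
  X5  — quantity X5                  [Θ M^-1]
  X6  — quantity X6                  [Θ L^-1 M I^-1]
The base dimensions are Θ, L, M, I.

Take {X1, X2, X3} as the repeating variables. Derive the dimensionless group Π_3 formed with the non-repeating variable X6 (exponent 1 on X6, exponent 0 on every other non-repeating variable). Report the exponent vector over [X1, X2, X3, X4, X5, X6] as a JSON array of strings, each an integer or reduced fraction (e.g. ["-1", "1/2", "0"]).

Dimensional matrix (Θ×L×M×I by X1×X2×X3×X4×X5×X6):
  Θ: [-1  0 -2 -1  1  1]
  L: [ 0  1  1  1  0 -1]
  M: [ 1  0  0 -1 -1  1]
  I: [ 0 -1  1  1  0 -1]
Echelon form has 3 nonzero rows (pivots: X1,X2,X3)
Pivot set = {X1,X2,X3}, free = {X4,X5,X6}
RREF:
  r0: [   1    0    0   -1   -1    1]
  r1: [   0    1    0    0    0    0]
  r2: [   0    0    1    1    0   -1]
  r3: [   0    0    0    0    0    0]
Fix exponent of X6 at 1, X4 at 0, X5 at 0; solve each RREF row for its pivot's exponent:
  r0: exp(X1) + (1)·1 = 0 ⇒ exp(X1) = -1
  r1: exp(X2) + (0)·1 = 0 ⇒ exp(X2) = 0
  r2: exp(X3) + (-1)·1 = 0 ⇒ exp(X3) = 1
Π_3 = X1^-1 · X3 · X6

["-1", "0", "1", "0", "0", "1"]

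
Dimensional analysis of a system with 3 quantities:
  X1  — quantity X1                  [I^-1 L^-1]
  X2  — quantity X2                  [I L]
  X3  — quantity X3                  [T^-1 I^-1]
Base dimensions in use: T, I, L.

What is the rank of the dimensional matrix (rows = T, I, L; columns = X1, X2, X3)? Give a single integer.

Dimensional matrix (T×I×L by X1×X2×X3):
  T: [ 0  0 -1]
  I: [-1  1 -1]
  L: [-1  1  0]
Echelon form has 2 nonzero rows (pivots: X1,X3)

2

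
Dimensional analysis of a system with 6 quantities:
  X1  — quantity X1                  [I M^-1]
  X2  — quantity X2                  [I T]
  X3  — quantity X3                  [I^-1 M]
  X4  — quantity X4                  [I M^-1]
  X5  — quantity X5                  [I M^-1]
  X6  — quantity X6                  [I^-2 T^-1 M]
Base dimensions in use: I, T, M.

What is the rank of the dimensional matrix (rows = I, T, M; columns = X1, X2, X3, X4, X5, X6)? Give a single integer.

Write exponents as rows I,T,M / cols X1,X2,X3,X4,X5,X6:
  I: [ 1  1 -1  1  1 -2]
  T: [ 0  1  0  0  0 -1]
  M: [-1  0  1 -1 -1  1]
Row reduction gives pivot columns X1,X2; rank = 2

2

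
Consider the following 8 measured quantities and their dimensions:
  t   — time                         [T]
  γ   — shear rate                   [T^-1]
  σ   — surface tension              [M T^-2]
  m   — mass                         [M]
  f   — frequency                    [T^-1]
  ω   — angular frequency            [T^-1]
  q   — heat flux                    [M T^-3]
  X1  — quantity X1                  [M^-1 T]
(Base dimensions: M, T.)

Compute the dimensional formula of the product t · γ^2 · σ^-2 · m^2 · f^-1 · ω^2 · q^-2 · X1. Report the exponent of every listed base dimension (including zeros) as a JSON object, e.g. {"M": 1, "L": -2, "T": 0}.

{"M": -3, "T": 9}

Exponent matrix [M,T] × [t,γ,σ,m,f,ω,q,X1]:
  M: [ 0  0  1  1  0  0  1 -1]
  T: [ 1 -1 -2  0 -1 -1 -3  1]
  [M]: (1)·0+(2)·0+(-2)·1+(2)·1+(-1)·0+(2)·0+(-2)·1+(1)·-1 = -3
  [T]: (1)·1+(2)·-1+(-2)·-2+(2)·0+(-1)·-1+(2)·-1+(-2)·-3+(1)·1 = 9
⇒ M^-3 T^9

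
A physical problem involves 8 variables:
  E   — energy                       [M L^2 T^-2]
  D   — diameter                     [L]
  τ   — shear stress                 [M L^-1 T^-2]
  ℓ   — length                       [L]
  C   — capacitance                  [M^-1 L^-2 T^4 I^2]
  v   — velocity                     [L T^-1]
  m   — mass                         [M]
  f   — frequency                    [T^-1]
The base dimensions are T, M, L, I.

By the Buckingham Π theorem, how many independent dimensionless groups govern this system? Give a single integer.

Dimensional matrix (T×M×L×I by E×D×τ×ℓ×C×v×m×f):
  T: [-2  0 -2  0  4 -1  0 -1]
  M: [ 1  0  1  0 -1  0  1  0]
  L: [ 2  1 -1  1 -2  1  0  0]
  I: [ 0  0  0  0  2  0  0  0]
Echelon form has 4 nonzero rows (pivots: E,D,C,v)
n=8, r=4 ⇒ 4 dimensionless groups

4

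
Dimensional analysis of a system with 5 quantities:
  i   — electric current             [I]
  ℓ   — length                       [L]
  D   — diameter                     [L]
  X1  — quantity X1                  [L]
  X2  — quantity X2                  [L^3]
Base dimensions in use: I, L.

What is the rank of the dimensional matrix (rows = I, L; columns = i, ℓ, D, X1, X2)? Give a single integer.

Dimensional matrix (I×L by i×ℓ×D×X1×X2):
  I: [ 1  0  0  0  0]
  L: [ 0  1  1  1  3]
RREF → pivots at {i,ℓ} ⇒ r = 2

2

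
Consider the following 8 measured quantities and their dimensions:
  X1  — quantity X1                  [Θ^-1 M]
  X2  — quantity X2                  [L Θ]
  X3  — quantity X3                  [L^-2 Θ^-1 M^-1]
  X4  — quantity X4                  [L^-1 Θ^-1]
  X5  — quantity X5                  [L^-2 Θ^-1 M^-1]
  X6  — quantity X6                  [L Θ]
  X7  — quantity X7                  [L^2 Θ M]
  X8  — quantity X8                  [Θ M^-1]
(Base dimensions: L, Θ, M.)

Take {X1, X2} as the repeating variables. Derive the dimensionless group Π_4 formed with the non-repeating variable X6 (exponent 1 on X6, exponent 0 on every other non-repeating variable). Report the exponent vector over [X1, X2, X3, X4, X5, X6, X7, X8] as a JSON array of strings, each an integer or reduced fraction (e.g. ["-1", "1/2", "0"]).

["0", "-1", "0", "0", "0", "1", "0", "0"]

Dimensional matrix (L×Θ×M by X1×X2×X3×X4×X5×X6×X7×X8):
  L: [ 0  1 -2 -1 -2  1  2  0]
  Θ: [-1  1 -1 -1 -1  1  1  1]
  M: [ 1  0 -1  0 -1  0  1 -1]
RREF → pivots at {X1,X2} ⇒ r = 2
Repeat: X1,X2; free: X3,X4,X5,X6,X7,X8
RREF:
  r0: [   1    0   -1    0   -1    0    1   -1]
  r1: [   0    1   -2   -1   -2    1    2    0]
  r2: [   0    0    0    0    0    0    0    0]
Fix exponent of X6 at 1, X3 at 0, X4 at 0, X5 at 0, X7 at 0, X8 at 0; solve each RREF row for its pivot's exponent:
  r0: exp(X1) + (0)·1 = 0 ⇒ exp(X1) = 0
  r1: exp(X2) + (1)·1 = 0 ⇒ exp(X2) = -1
Π_4 = X2^-1 · X6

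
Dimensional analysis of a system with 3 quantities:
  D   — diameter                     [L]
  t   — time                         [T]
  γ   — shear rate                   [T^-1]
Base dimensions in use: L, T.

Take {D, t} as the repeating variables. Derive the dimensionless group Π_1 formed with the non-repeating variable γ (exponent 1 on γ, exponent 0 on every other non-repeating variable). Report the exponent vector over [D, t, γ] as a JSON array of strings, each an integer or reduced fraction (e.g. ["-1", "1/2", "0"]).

["0", "1", "1"]

Write exponents as rows L,T / cols D,t,γ:
  L: [ 1  0  0]
  T: [ 0  1 -1]
Row reduction gives pivot columns D,t; rank = 2
Repeat: D,t; free: γ
RREF:
  r0: [   1    0    0]
  r1: [   0    1   -1]
Fix exponent of γ at 1; solve each RREF row for its pivot's exponent:
  r0: exp(D) + (0)·1 = 0 ⇒ exp(D) = 0
  r1: exp(t) + (-1)·1 = 0 ⇒ exp(t) = 1
Π_1 = t · γ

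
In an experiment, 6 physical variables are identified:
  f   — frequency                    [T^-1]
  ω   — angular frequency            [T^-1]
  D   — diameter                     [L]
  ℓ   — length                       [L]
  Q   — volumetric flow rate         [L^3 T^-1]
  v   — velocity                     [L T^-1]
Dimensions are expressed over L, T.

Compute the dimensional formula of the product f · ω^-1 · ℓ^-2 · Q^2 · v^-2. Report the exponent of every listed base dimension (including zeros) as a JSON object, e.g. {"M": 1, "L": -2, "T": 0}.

Write exponents as rows L,T / cols f,ω,D,ℓ,Q,v:
  L: [ 0  0  1  1  3  1]
  T: [-1 -1  0  0 -1 -1]
  [L]: (1)·0+(-1)·0+(-2)·1+(2)·3+(-2)·1 = 2
  [T]: (1)·-1+(-1)·-1+(-2)·0+(2)·-1+(-2)·-1 = 0
⇒ L^2

{"L": 2, "T": 0}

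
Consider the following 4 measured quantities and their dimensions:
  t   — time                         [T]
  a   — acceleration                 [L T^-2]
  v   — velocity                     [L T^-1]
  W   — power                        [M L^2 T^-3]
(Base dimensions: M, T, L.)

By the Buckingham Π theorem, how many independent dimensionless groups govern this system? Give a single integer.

Write exponents as rows M,T,L / cols t,a,v,W:
  M: [ 0  0  0  1]
  T: [ 1 -2 -1 -3]
  L: [ 0  1  1  2]
Echelon form has 3 nonzero rows (pivots: t,a,W)
n=4, r=3 ⇒ 1 dimensionless group

1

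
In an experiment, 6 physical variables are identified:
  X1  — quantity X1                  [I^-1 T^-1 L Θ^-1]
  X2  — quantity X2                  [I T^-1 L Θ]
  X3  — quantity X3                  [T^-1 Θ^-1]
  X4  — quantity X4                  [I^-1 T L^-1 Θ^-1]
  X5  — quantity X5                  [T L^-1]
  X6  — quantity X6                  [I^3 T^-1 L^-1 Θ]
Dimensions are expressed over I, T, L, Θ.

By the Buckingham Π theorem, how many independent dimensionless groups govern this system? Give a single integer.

3

Dimensional matrix (I×T×L×Θ by X1×X2×X3×X4×X5×X6):
  I: [-1  1  0 -1  0  3]
  T: [-1 -1 -1  1  1 -1]
  L: [ 1  1  0 -1 -1 -1]
  Θ: [-1  1 -1 -1  0  1]
Row reduction gives pivot columns X1,X2,X3; rank = 3
6 vars − rank 3 = 3 Π groups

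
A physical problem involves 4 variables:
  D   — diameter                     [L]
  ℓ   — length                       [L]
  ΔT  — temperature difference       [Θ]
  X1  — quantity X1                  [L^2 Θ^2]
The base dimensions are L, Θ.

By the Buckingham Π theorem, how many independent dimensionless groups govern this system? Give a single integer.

2

Exponent matrix [L,Θ] × [D,ℓ,ΔT,X1]:
  L: [ 1  1  0  2]
  Θ: [ 0  0  1  2]
Echelon form has 2 nonzero rows (pivots: D,ΔT)
Π count = n − r = 4 − 2 = 2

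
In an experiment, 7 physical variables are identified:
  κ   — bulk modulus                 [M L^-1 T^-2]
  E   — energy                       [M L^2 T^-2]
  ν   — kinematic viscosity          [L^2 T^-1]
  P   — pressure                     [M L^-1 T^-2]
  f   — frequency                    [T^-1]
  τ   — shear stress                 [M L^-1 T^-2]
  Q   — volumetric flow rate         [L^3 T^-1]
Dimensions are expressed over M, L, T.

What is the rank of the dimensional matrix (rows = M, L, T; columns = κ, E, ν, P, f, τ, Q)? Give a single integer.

Exponent matrix [M,L,T] × [κ,E,ν,P,f,τ,Q]:
  M: [ 1  1  0  1  0  1  0]
  L: [-1  2  2 -1  0 -1  3]
  T: [-2 -2 -1 -2 -1 -2 -1]
Echelon form has 3 nonzero rows (pivots: κ,E,ν)

3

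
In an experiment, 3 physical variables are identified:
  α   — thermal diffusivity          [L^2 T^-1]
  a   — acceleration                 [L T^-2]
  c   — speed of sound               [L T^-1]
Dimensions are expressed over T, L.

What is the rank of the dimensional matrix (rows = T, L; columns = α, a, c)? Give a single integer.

2

Dimensional matrix (T×L by α×a×c):
  T: [-1 -2 -1]
  L: [ 2  1  1]
RREF → pivots at {α,a} ⇒ r = 2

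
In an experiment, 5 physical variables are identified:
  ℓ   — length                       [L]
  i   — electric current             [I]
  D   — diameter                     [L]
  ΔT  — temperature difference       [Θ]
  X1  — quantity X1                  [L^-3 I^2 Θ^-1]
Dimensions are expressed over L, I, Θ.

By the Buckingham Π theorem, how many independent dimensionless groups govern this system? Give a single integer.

Write exponents as rows L,I,Θ / cols ℓ,i,D,ΔT,X1:
  L: [ 1  0  1  0 -3]
  I: [ 0  1  0  0  2]
  Θ: [ 0  0  0  1 -1]
Echelon form has 3 nonzero rows (pivots: ℓ,i,ΔT)
n=5, r=3 ⇒ 2 dimensionless groups

2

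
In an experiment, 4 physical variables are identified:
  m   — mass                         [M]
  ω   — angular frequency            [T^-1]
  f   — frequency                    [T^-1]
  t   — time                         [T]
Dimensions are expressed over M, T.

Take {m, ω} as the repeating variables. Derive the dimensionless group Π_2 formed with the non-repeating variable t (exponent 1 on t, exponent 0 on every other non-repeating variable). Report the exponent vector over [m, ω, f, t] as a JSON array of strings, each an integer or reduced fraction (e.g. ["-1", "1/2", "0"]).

Exponent matrix [M,T] × [m,ω,f,t]:
  M: [ 1  0  0  0]
  T: [ 0 -1 -1  1]
Row reduction gives pivot columns m,ω; rank = 2
Pivot set = {m,ω}, free = {f,t}
RREF:
  r0: [   1    0    0    0]
  r1: [   0    1    1   -1]
Fix exponent of t at 1, f at 0; solve each RREF row for its pivot's exponent:
  r0: exp(m) + (0)·1 = 0 ⇒ exp(m) = 0
  r1: exp(ω) + (-1)·1 = 0 ⇒ exp(ω) = 1
Π_2 = ω · t

["0", "1", "0", "1"]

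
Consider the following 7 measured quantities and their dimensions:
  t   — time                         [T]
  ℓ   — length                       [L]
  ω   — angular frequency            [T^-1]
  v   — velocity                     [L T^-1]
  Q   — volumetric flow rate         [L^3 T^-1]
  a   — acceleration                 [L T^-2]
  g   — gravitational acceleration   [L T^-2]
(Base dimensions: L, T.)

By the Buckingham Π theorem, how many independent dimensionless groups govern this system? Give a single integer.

5

Write exponents as rows L,T / cols t,ℓ,ω,v,Q,a,g:
  L: [ 0  1  0  1  3  1  1]
  T: [ 1  0 -1 -1 -1 -2 -2]
Row reduction gives pivot columns t,ℓ; rank = 2
Π count = n − r = 7 − 2 = 5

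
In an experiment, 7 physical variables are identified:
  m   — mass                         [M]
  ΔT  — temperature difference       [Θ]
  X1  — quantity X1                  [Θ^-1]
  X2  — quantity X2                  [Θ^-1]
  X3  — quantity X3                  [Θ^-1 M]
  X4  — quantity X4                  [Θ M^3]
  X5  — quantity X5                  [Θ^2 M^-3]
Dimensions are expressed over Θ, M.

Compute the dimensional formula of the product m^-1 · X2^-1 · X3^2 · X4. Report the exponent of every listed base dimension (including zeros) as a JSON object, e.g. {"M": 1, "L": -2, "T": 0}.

Write exponents as rows Θ,M / cols m,ΔT,X1,X2,X3,X4,X5:
  Θ: [ 0  1 -1 -1 -1  1  2]
  M: [ 1  0  0  0  1  3 -3]
  [Θ]: (-1)·0+(-1)·-1+(2)·-1+(1)·1 = 0
  [M]: (-1)·1+(-1)·0+(2)·1+(1)·3 = 4
⇒ M^4

{"Θ": 0, "M": 4}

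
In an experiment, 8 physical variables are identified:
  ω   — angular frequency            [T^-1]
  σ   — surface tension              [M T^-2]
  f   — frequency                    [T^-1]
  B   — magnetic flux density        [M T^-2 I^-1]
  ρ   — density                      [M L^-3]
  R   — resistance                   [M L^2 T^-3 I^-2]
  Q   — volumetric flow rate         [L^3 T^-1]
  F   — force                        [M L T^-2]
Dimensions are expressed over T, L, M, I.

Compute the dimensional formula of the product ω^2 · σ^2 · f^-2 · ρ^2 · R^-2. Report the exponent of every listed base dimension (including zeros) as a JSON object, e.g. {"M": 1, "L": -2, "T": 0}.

{"T": 2, "L": -10, "M": 2, "I": 4}

Dimensional matrix (T×L×M×I by ω×σ×f×B×ρ×R×Q×F):
  T: [-1 -2 -1 -2  0 -3 -1 -2]
  L: [ 0  0  0  0 -3  2  3  1]
  M: [ 0  1  0  1  1  1  0  1]
  I: [ 0  0  0 -1  0 -2  0  0]
  [T]: (2)·-1+(2)·-2+(-2)·-1+(2)·0+(-2)·-3 = 2
  [L]: (2)·0+(2)·0+(-2)·0+(2)·-3+(-2)·2 = -10
  [M]: (2)·0+(2)·1+(-2)·0+(2)·1+(-2)·1 = 2
  [I]: (2)·0+(2)·0+(-2)·0+(2)·0+(-2)·-2 = 4
⇒ T^2 L^-10 M^2 I^4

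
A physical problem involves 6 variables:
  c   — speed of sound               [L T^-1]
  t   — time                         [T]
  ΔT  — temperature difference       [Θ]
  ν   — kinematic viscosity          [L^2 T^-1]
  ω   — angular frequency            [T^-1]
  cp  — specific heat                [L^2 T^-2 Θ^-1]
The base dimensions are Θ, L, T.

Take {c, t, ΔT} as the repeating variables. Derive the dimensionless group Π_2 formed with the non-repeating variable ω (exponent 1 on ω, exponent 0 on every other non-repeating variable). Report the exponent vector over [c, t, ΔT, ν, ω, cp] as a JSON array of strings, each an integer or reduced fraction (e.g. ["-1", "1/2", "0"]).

["0", "1", "0", "0", "1", "0"]

Write exponents as rows Θ,L,T / cols c,t,ΔT,ν,ω,cp:
  Θ: [ 0  0  1  0  0 -1]
  L: [ 1  0  0  2  0  2]
  T: [-1  1  0 -1 -1 -2]
Row reduction gives pivot columns c,t,ΔT; rank = 3
Pivot set = {c,t,ΔT}, free = {ν,ω,cp}
RREF:
  r0: [   1    0    0    2    0    2]
  r1: [   0    1    0    1   -1    0]
  r2: [   0    0    1    0    0   -1]
Fix exponent of ω at 1, ν at 0, cp at 0; solve each RREF row for its pivot's exponent:
  r0: exp(c) + (0)·1 = 0 ⇒ exp(c) = 0
  r1: exp(t) + (-1)·1 = 0 ⇒ exp(t) = 1
  r2: exp(ΔT) + (0)·1 = 0 ⇒ exp(ΔT) = 0
Π_2 = t · ω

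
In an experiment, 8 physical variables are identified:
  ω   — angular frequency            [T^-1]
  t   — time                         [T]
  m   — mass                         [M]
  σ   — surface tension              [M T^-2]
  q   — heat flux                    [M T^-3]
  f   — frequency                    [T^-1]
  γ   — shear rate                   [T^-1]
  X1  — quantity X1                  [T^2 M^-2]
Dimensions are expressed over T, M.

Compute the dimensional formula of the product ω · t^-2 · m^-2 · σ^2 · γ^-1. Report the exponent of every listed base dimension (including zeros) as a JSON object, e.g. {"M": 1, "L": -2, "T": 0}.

Dimensional matrix (T×M by ω×t×m×σ×q×f×γ×X1):
  T: [-1  1  0 -2 -3 -1 -1  2]
  M: [ 0  0  1  1  1  0  0 -2]
  [T]: (1)·-1+(-2)·1+(-2)·0+(2)·-2+(-1)·-1 = -6
  [M]: (1)·0+(-2)·0+(-2)·1+(2)·1+(-1)·0 = 0
⇒ T^-6

{"T": -6, "M": 0}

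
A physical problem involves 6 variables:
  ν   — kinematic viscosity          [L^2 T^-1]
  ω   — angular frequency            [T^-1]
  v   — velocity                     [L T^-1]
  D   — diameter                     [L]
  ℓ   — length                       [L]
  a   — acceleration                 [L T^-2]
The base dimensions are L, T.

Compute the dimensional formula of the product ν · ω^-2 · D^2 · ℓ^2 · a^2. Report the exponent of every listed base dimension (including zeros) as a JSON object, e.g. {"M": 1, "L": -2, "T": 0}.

Dimensional matrix (L×T by ν×ω×v×D×ℓ×a):
  L: [ 2  0  1  1  1  1]
  T: [-1 -1 -1  0  0 -2]
  [L]: (1)·2+(-2)·0+(2)·1+(2)·1+(2)·1 = 8
  [T]: (1)·-1+(-2)·-1+(2)·0+(2)·0+(2)·-2 = -3
⇒ L^8 T^-3

{"L": 8, "T": -3}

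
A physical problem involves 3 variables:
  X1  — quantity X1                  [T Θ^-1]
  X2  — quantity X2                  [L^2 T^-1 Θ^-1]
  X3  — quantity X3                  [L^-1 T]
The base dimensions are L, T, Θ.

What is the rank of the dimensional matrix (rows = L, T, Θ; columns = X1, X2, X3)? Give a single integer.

2

Write exponents as rows L,T,Θ / cols X1,X2,X3:
  L: [ 0  2 -1]
  T: [ 1 -1  1]
  Θ: [-1 -1  0]
Row reduction gives pivot columns X1,X2; rank = 2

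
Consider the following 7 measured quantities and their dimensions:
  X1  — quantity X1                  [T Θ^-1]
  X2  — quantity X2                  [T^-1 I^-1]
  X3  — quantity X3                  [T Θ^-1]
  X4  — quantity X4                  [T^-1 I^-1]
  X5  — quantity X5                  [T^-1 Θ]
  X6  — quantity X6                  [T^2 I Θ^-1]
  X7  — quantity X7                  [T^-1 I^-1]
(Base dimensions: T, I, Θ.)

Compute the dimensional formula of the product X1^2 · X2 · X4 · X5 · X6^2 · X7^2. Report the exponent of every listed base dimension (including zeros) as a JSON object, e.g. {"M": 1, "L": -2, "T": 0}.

Exponent matrix [T,I,Θ] × [X1,X2,X3,X4,X5,X6,X7]:
  T: [ 1 -1  1 -1 -1  2 -1]
  I: [ 0 -1  0 -1  0  1 -1]
  Θ: [-1  0 -1  0  1 -1  0]
  [T]: (2)·1+(1)·-1+(1)·-1+(1)·-1+(2)·2+(2)·-1 = 1
  [I]: (2)·0+(1)·-1+(1)·-1+(1)·0+(2)·1+(2)·-1 = -2
  [Θ]: (2)·-1+(1)·0+(1)·0+(1)·1+(2)·-1+(2)·0 = -3
⇒ T I^-2 Θ^-3

{"T": 1, "I": -2, "Θ": -3}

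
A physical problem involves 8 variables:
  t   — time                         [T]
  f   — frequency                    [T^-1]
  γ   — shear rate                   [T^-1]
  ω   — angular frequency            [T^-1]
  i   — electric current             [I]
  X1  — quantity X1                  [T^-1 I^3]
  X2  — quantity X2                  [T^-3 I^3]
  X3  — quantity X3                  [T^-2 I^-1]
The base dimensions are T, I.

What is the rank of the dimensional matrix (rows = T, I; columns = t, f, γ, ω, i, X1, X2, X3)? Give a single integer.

2

Exponent matrix [T,I] × [t,f,γ,ω,i,X1,X2,X3]:
  T: [ 1 -1 -1 -1  0 -1 -3 -2]
  I: [ 0  0  0  0  1  3  3 -1]
Echelon form has 2 nonzero rows (pivots: t,i)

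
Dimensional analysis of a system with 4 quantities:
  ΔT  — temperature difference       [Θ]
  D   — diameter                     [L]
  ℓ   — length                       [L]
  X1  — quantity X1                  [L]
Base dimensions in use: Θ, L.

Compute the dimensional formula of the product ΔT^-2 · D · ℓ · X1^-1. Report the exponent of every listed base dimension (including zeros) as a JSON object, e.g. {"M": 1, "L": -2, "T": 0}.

Exponent matrix [Θ,L] × [ΔT,D,ℓ,X1]:
  Θ: [ 1  0  0  0]
  L: [ 0  1  1  1]
  [Θ]: (-2)·1+(1)·0+(1)·0+(-1)·0 = -2
  [L]: (-2)·0+(1)·1+(1)·1+(-1)·1 = 1
⇒ Θ^-2 L

{"Θ": -2, "L": 1}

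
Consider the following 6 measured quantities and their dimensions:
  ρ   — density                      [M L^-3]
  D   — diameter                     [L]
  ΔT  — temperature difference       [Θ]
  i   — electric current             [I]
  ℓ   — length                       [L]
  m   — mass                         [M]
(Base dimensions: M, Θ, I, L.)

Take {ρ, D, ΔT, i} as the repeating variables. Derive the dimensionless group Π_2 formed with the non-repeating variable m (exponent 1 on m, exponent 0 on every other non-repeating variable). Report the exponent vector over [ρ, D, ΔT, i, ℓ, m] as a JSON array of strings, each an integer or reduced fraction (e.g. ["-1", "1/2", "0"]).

Dimensional matrix (M×Θ×I×L by ρ×D×ΔT×i×ℓ×m):
  M: [ 1  0  0  0  0  1]
  Θ: [ 0  0  1  0  0  0]
  I: [ 0  0  0  1  0  0]
  L: [-3  1  0  0  1  0]
Echelon form has 4 nonzero rows (pivots: ρ,D,ΔT,i)
Repeat: ρ,D,ΔT,i; free: ℓ,m
RREF:
  r0: [   1    0    0    0    0    1]
  r1: [   0    1    0    0    1    3]
  r2: [   0    0    1    0    0    0]
  r3: [   0    0    0    1    0    0]
Fix exponent of m at 1, ℓ at 0; solve each RREF row for its pivot's exponent:
  r0: exp(ρ) + (1)·1 = 0 ⇒ exp(ρ) = -1
  r1: exp(D) + (3)·1 = 0 ⇒ exp(D) = -3
  r2: exp(ΔT) + (0)·1 = 0 ⇒ exp(ΔT) = 0
  r3: exp(i) + (0)·1 = 0 ⇒ exp(i) = 0
Π_2 = ρ^-1 · D^-3 · m

["-1", "-3", "0", "0", "0", "1"]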